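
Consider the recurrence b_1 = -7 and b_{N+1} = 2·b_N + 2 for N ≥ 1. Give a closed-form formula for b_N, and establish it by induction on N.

Computing the first terms: b_1 = -7, b_2 = -12, b_3 = -22. This suggests b_N = -5·2^(N - 1) - 2.
Base step (N = 1): the formula gives -7 = -7 = b_1.
Inductive step: suppose the statement holds for some p ≥ 1, so b_p = -5·2^(p - 1) - 2.
Then b_{p+1} = 2·b_p + 2 = 2·(-5·2^(p - 1) - 2) + 2 = -5·2^p - 2 = -5·2^((p+1) - 1) - 2,
which is the claimed formula at N = p+1.
By the principle of mathematical induction, the result holds for all N ≥ 1.

b_N = -5·2^(N - 1) - 2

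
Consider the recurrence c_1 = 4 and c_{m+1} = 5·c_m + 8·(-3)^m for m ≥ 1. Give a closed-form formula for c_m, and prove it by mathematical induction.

c_m = -(-3)^m + 5^(m - 1)

Computing the first terms: c_1 = 4, c_2 = -4, c_3 = 52. This suggests c_m = -(-3)^m + 5^(m - 1).
For the base case m = 1: the formula gives 4 = 4 = c_1.
Inductive step: suppose the statement holds for some i ≥ 1, so c_i = -(-3)^i + 5^(i - 1).
Then c_{i+1} = 5·c_i + 8·(-3)^i = 5·(-(-3)^i + 5^(i - 1)) + 8·(-3)^i = -(-3)^(i + 1) + 5^i = -(-3)^(i+1) + 5^((i+1) - 1),
which is the claimed formula at m = i+1.
This completes the induction.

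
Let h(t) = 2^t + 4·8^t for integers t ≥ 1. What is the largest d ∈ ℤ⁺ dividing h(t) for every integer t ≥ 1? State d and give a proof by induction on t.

Computing the first values: h(1) = 34 and h(2) = 260; gcd(34, 260) = 2, so d ≤ 2.
We prove 2 | 2^t + 4·8^t for all t ≥ 1 by induction on t.
When t = 1: h(1) = 34 = 2·(17), so 2 | h(1).
Inductive step: suppose the statement holds for some p ≥ 1, i.e. 2 | h(p). Then
h(p+1) − 8·h(p) = (2^(p+1) + 4·8^(p+1)) − 8·(2^p + 4·8^p) = (1)·2^p·(2 − 8) = (-6)·2^p. Since 2 | h(p) by the inductive hypothesis, 2 | 8·h(p); and 2 | -6 since -6 = 2·-3. Therefore 2 | h(p+1).
Hence, by induction on t, the claim holds for every t ≥ 1.
Therefore the largest such d is 2.

d = 2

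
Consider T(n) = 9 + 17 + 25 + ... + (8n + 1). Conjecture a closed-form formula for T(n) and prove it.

T(n) = n(4n + 5)

We claim T(n) = n(4n + 5) for all n ≥ 1.
Base case (n = 1): T(1) = 9, and the closed form gives 9. They agree.
For the inductive step, assume it holds for an arbitrary j ≥ 1, so T(j) = j(4j + 5).
Then T(j+1) = T(j) + (8j + 9) = (j(4j + 5)) + (8j + 9).
Simplifying, T(j+1) = (j + 1)(4j + 9) = (j+1)(4(j+1) + 5),
which is the closed form with n = j+1.
By induction, the statement is established for all n ≥ 1.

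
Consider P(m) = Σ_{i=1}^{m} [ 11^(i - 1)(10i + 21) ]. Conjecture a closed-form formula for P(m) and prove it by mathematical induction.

P(m) = 11^m(m + 2) - 2

We claim P(m) = 11^m(m + 2) - 2 for all m ≥ 1.
Base case (m = 1): P(1) = 31, and the closed form gives 31. They agree.
For the inductive step, assume it holds for an arbitrary i ≥ 1, so P(i) = 11^i(i + 2) - 2.
Then P(i+1) = P(i) + (11^i(10i + 31)) = (11^i(i + 2) - 2) + (11^i(10i + 31)).
Simplifying, P(i+1) = 11·11^i·i + 33·11^i - 2 = 11^(i+1)((i+1) + 2) - 2,
which is the closed form with m = i+1.
By the principle of mathematical induction, the result holds for all m ≥ 1.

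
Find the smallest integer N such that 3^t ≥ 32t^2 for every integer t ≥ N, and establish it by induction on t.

At t = 6: 729 < 1152, so the inequality fails and N ≥ 7. We prove 3^t ≥ 32t^2 for all t ≥ 7.
Base case (t = 7): 3^t = 2187 and 32t^2 = 1568, so 2187 ≥ 1568.
For the inductive step, assume it holds for an arbitrary i ≥ 7, so 3^i ≥ 32i^2.
Then 3^(i + 1) = 3·(3^i) ≥ 3·(32i^2).
Also, for i ≥ 7 we have 3·(32i^2) ≥ 32(i+1)^2, since 3 ≥ (1 + 1/i)^2 for all i ≥ 7.
Combining, 3^(i + 1) ≥ 32(i+1)^2.
This completes the induction.
Hence the smallest such N is 7.

N = 7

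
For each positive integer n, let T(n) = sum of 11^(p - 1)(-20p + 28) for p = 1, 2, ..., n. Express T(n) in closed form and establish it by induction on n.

T(n) = 11^n(-2n + 3) - 3

We claim T(n) = 11^n(-2n + 3) - 3 for all n ≥ 1.
Base step (n = 1): T(1) = 8, and the closed form gives 8. They agree.
Inductive step: assume the claim holds for n = p, so T(p) = 11^p(-2p + 3) - 3.
Then T(p+1) = T(p) + (11^p(-20p + 8)) = (11^p(-2p + 3) - 3) + (11^p(-20p + 8)).
Simplifying, T(p+1) = -22·11^p·p + 11·11^p - 3 = 11^(p+1)(-2(p+1) + 3) - 3,
which is the closed form with n = p+1.
This completes the induction.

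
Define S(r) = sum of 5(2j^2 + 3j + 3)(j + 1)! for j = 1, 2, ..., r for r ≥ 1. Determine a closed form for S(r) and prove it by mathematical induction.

S(r) = (10r + 5)(r + 2)! - 10

We claim S(r) = (10r + 5)(r + 2)! - 10 for all r ≥ 1.
When r = 1: S(1) = 80, and the closed form gives 80. They agree.
Suppose the result is true for r = j, so S(j) = (10j + 5)(j + 2)! - 10.
Then S(j+1) = S(j) + (5(2j^2 + 7j + 8)(j + 2)!) = ((10j + 5)(j + 2)! - 10) + (5(2j^2 + 7j + 8)(j + 2)!).
Simplifying, S(j+1) = (10(j+1) + 5)((j+1) + 2)! - 10,
which is the closed form with r = j+1.
Hence, by induction on r, the claim holds for every r ≥ 1.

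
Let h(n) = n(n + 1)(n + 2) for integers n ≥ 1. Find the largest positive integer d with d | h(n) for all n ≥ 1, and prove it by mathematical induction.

d = 6

Computing the first values: h(1) = 6 and h(2) = 24; gcd(6, 24) = 6, so d ≤ 6.
We prove 6 | n(n + 1)(n + 2) for all n ≥ 1 by induction on n.
Base case (n = 1): h(1) = 6 = 6·(1), so 6 | h(1).
Inductive step: assume the claim holds for n = m, i.e. 6 | h(m). Then
h(m+1) − h(m) = (m+1)·(m+2)·(m+3) − m·(m+1)·(m+2) = (m+1)·(m+2)·[(m+3) − m] = 3·(m+1)·(m+2). The product of 2 consecutive integers is divisible by (2)! = 2, so h(m+1) − h(m) is divisible by 3·2 = 6. By the inductive hypothesis 6 | h(m), hence 6 | h(m+1).
This completes the induction.
Therefore the largest such d is 6.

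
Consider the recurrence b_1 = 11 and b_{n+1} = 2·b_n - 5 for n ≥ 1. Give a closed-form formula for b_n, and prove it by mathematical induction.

Computing the first terms: b_1 = 11, b_2 = 17, b_3 = 29. This suggests b_n = 3·2^n + 5.
Base step (n = 1): the formula gives 11 = 11 = b_1.
For the inductive step, assume it holds for an arbitrary p ≥ 1, so b_p = 3·2^p + 5.
Then b_{p+1} = 2·b_p - 5 = 2·(3·2^p + 5) - 5 = 3·2^(p + 1) + 5,
which is the claimed formula at n = p+1.
By the principle of mathematical induction, the result holds for all n ≥ 1.

b_n = 3·2^n + 5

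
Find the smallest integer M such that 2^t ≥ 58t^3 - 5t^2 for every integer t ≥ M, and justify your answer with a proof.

M = 19

At t = 18: 262144 < 336636, so the inequality fails and M ≥ 19. We prove 2^t ≥ 58t^3 - 5t^2 for all t ≥ 19.
When t = 19: 2^t = 524288 and 58t^3 - 5t^2 = 396017, so 524288 ≥ 396017.
For the inductive step, assume it holds for an arbitrary r ≥ 19, so 2^r ≥ 58r^3 - 5r^2.
Then 2^(r + 1) = 2·(2^r) ≥ 2·(58r^3 - 5r^2).
Also, for r ≥ 19 we have 2·(58r^3 - 5r^2) ≥ 58(r+1)^3 - 5(r+1)^2, since 2·(58r^3 - 5r^2) − (58(r+1)^3 - 5(r+1)^2) = 58r^3 - 179r^2 - 164r - 53, which is nonnegative for all r ≥ 19.
Combining, 2^(r + 1) ≥ 58(r+1)^3 - 5(r+1)^2.
By induction, the statement is established for all t ≥ 19.
Hence the smallest such M is 19.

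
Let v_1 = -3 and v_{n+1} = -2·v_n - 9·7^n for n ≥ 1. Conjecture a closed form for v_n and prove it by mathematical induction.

v_n = (-2)^(n + 1) - 7^n

Computing the first terms: v_1 = -3, v_2 = -57, v_3 = -327. This suggests v_n = (-2)^(n + 1) - 7^n.
Base case (n = 1): the formula gives -3 = -3 = v_1.
For the inductive step, assume it holds for an arbitrary k ≥ 1, so v_k = (-2)^(k + 1) - 7^k.
Then v_{k+1} = -2·v_k - 9·7^k = -2·((-2)^(k + 1) - 7^k) - 9·7^k = (-2)^(k + 2) - 7^(k + 1) = (-2)^((k+1) + 1) - 7^(k+1),
which is the claimed formula at n = k+1.
By induction, the statement is established for all n ≥ 1.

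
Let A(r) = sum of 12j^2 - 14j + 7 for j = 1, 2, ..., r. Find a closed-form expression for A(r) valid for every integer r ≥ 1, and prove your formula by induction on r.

We claim A(r) = r(4r^2 - r + 2) for all r ≥ 1.
Base step (r = 1): A(1) = 5, and the closed form gives 5. They agree.
Suppose the result is true for r = j, so A(j) = j(4j^2 - j + 2).
Then A(j+1) = A(j) + (12j^2 + 10j + 5) = (j(4j^2 - j + 2)) + (12j^2 + 10j + 5).
Simplifying, A(j+1) = (j + 1)(4j^2 + 7j + 5) = (j+1)(4(j+1)^2 - (j+1) + 2),
which is the closed form with r = j+1.
By the principle of mathematical induction, the result holds for all r ≥ 1.

A(r) = r(4r^2 - r + 2)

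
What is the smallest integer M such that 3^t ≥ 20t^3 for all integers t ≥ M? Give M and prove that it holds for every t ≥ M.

M = 9

At t = 8: 6561 < 10240, so the inequality fails and M ≥ 9. We prove 3^t ≥ 20t^3 for all t ≥ 9.
When t = 9: 3^t = 19683 and 20t^3 = 14580, so 19683 ≥ 14580.
Inductive step: suppose the statement holds for some r ≥ 9, so 3^r ≥ 20r^3.
Then 3^(r + 1) = 3·(3^r) ≥ 3·(20r^3).
Also, for r ≥ 9 we have 3·(20r^3) ≥ 20(r+1)^3, since 3 ≥ (1 + 1/r)^3 for all r ≥ 9.
Combining, 3^(r + 1) ≥ 20(r+1)^3.
By the principle of mathematical induction, the result holds for all t ≥ 9.
Hence the smallest such M is 9.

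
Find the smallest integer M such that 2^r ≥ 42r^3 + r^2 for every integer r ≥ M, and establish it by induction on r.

M = 18

At r = 17: 131072 < 206635, so the inequality fails and M ≥ 18. We prove 2^r ≥ 42r^3 + r^2 for all r ≥ 18.
Base step (r = 18): 2^r = 262144 and 42r^3 + r^2 = 245268, so 262144 ≥ 245268.
Inductive step: assume the claim holds for r = m, so 2^m ≥ 42m^3 + m^2.
Then 2^(m + 1) = 2·(2^m) ≥ 2·(42m^3 + m^2).
Also, for m ≥ 18 we have 2·(42m^3 + m^2) ≥ 42(m+1)^3 + (m+1)^2, since 2·(42m^3 + m^2) − (42(m+1)^3 + (m+1)^2) = 42m^3 - 125m^2 - 128m - 43, which is nonnegative for all m ≥ 18.
Combining, 2^(m + 1) ≥ 42(m+1)^3 + (m+1)^2.
By induction, the statement is established for all r ≥ 18.
Hence the smallest such M is 18.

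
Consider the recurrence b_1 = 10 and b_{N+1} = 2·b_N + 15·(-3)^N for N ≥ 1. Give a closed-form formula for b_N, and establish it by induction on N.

Computing the first terms: b_1 = 10, b_2 = -25, b_3 = 85. This suggests b_N = (-3)^(N + 1) + 2^(N - 1).
Base case (N = 1): the formula gives 10 = 10 = b_1.
Suppose the result is true for N = r, so b_r = (-3)^(r + 1) + 2^(r - 1).
Then b_{r+1} = 2·b_r + 15·(-3)^r = 2·((-3)^(r + 1) + 2^(r - 1)) + 15·(-3)^r = (-3)^(r + 2) + 2^r = (-3)^((r+1) + 1) + 2^((r+1) - 1),
which is the claimed formula at N = r+1.
Hence, by induction on N, the claim holds for every N ≥ 1.

b_N = (-3)^(N + 1) + 2^(N - 1)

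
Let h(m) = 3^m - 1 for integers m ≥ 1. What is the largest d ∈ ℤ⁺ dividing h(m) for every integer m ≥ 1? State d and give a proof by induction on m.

Computing the first values: h(1) = 2 and h(2) = 8; gcd(2, 8) = 2, so d ≤ 2.
We prove 2 | 3^m - 1 for all m ≥ 1 by induction on m.
Base case (m = 1): h(1) = 2 = 2·(1), so 2 | h(1).
Inductive step: suppose the statement holds for some i ≥ 1, i.e. 2 | h(i). Then
3^{i+1} − 1^{i+1} = 3·3^i − 1·1^i = 3·(3^i − 1^i) + (2)·1^i. The first term is divisible by 2 by the inductive hypothesis, and the second term (2)·1^i is divisible by 2 since 2 | 2. Hence 2 | h(i+1).
This completes the induction.
Therefore the largest such d is 2.

d = 2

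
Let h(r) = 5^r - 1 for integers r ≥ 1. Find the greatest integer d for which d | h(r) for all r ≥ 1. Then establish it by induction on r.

Computing the first values: h(1) = 4 and h(2) = 24; gcd(4, 24) = 4, so d ≤ 4.
We prove 4 | 5^r - 1 for all r ≥ 1 by induction on r.
When r = 1: h(1) = 4 = 4·(1), so 4 | h(1).
Inductive step: suppose the statement holds for some i ≥ 1, i.e. 4 | h(i). Then
5^{i+1} − 1^{i+1} = 5·5^i − 1·1^i = 5·(5^i − 1^i) + (4)·1^i. The first term is divisible by 4 by the inductive hypothesis, and the second term (4)·1^i is divisible by 4 since 4 | 4. Hence 4 | h(i+1).
This completes the induction.
Therefore the largest such d is 4.

d = 4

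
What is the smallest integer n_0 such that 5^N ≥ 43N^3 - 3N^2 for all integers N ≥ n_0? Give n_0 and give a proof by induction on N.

At N = 5: 3125 < 5300, so the inequality fails and n_0 ≥ 6. We prove 5^N ≥ 43N^3 - 3N^2 for all N ≥ 6.
For the base case N = 6: 5^N = 15625 and 43N^3 - 3N^2 = 9180, so 15625 ≥ 9180.
Inductive step: assume the claim holds for N = i, so 5^i ≥ 43i^3 - 3i^2.
Then 5^(i + 1) = 5·(5^i) ≥ 5·(43i^3 - 3i^2).
Also, for i ≥ 6 we have 5·(43i^3 - 3i^2) ≥ 43(i+1)^3 - 3(i+1)^2, since 5·(43i^3 - 3i^2) − (43(i+1)^3 - 3(i+1)^2) = 172i^3 - 141i^2 - 123i - 40, which is nonnegative for all i ≥ 6.
Combining, 5^(i + 1) ≥ 43(i+1)^3 - 3(i+1)^2.
Hence, by induction on N, the claim holds for every N ≥ 6.
Hence the smallest such n_0 is 6.

n_0 = 6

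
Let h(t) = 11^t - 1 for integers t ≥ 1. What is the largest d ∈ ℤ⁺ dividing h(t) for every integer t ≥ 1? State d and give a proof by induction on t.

Computing the first values: h(1) = 10 and h(2) = 120; gcd(10, 120) = 10, so d ≤ 10.
We prove 10 | 11^t - 1 for all t ≥ 1 by induction on t.
Base step (t = 1): h(1) = 10 = 10·(1), so 10 | h(1).
Inductive step: assume the claim holds for t = p, i.e. 10 | h(p). Then
11^{p+1} − 1^{p+1} = 11·11^p − 1·1^p = 11·(11^p − 1^p) + (10)·1^p. The first term is divisible by 10 by the inductive hypothesis, and the second term (10)·1^p is divisible by 10 since 10 | 10. Hence 10 | h(p+1).
By induction, the statement is established for all t ≥ 1.
Therefore the largest such d is 10.

d = 10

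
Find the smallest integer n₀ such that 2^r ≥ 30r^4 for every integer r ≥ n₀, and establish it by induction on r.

At r = 23: 8388608 < 8395230, so the inequality fails and n₀ ≥ 24. We prove 2^r ≥ 30r^4 for all r ≥ 24.
Base case (r = 24): 2^r = 16777216 and 30r^4 = 9953280, so 16777216 ≥ 9953280.
For the inductive step, assume it holds for an arbitrary i ≥ 24, so 2^i ≥ 30i^4.
Then 2^(i + 1) = 2·(2^i) ≥ 2·(30i^4).
Also, for i ≥ 24 we have 2·(30i^4) ≥ 30(i+1)^4, since 2 ≥ (1 + 1/i)^4 for all i ≥ 24.
Combining, 2^(i + 1) ≥ 30(i+1)^4.
This completes the induction.
Hence the smallest such n₀ is 24.

n₀ = 24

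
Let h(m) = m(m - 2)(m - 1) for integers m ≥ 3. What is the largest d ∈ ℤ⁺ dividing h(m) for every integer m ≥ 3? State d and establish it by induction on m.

Computing the first values: h(3) = 6 and h(4) = 24; gcd(6, 24) = 6, so d ≤ 6.
We prove 6 | m(m - 2)(m - 1) for all m ≥ 3 by induction on m.
When m = 3: h(3) = 6 = 6·(1), so 6 | h(3).
Inductive step: suppose the statement holds for some k ≥ 3, i.e. 6 | h(k). Then
h(k+1) − h(k) = (k-1)·k·(k+1) − (k-2)·(k-1)·k = (k-1)·k·[(k+1) − (k-2)] = 3·(k-1)·k. The product of 2 consecutive integers is divisible by (2)! = 2, so h(k+1) − h(k) is divisible by 3·2 = 6. By the inductive hypothesis 6 | h(k), hence 6 | h(k+1).
Hence, by induction on m, the claim holds for every m ≥ 3.
Therefore the largest such d is 6.

d = 6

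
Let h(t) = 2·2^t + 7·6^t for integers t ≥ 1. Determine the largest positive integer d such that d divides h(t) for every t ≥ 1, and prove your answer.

d = 2

Computing the first values: h(1) = 46 and h(2) = 260; gcd(46, 260) = 2, so d ≤ 2.
We prove 2 | 2·2^t + 7·6^t for all t ≥ 1 by induction on t.
When t = 1: h(1) = 46 = 2·(23), so 2 | h(1).
Inductive step: assume the claim holds for t = i, i.e. 2 | h(i). Then
h(i+1) − 6·h(i) = (2·2^(i+1) + 7·6^(i+1)) − 6·(2·2^i + 7·6^i) = (2)·2^i·(2 − 6) = (-8)·2^i. Since 2 | h(i) by the inductive hypothesis, 2 | 6·h(i); and 2 | -8 since -8 = 2·-4. Therefore 2 | h(i+1).
By the principle of mathematical induction, the result holds for all t ≥ 1.
Therefore the largest such d is 2.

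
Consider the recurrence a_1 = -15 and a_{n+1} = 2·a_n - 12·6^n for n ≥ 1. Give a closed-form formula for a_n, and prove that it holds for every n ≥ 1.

Computing the first terms: a_1 = -15, a_2 = -102, a_3 = -636. This suggests a_n = 3·2^(n - 1) - 3·6^n.
When n = 1: the formula gives -15 = -15 = a_1.
Suppose the result is true for n = k, so a_k = 3·2^(k - 1) - 3·6^k.
Then a_{k+1} = 2·a_k - 12·6^k = 2·(3·2^(k - 1) - 3·6^k) - 12·6^k = 3·2^k - 3·6^(k + 1) = 3·2^((k+1) - 1) - 3·6^(k+1),
which is the claimed formula at n = k+1.
By induction, the statement is established for all n ≥ 1.

a_n = 3·2^(n - 1) - 3·6^n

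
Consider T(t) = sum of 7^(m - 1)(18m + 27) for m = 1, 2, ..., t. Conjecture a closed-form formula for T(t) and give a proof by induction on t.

We claim T(t) = 7^t(3t + 4) - 4 for all t ≥ 1.
Base step (t = 1): T(1) = 45, and the closed form gives 45. They agree.
For the inductive step, assume it holds for an arbitrary m ≥ 1, so T(m) = 7^m(3m + 4) - 4.
Then T(m+1) = T(m) + (7^m(18m + 45)) = (7^m(3m + 4) - 4) + (7^m(18m + 45)).
Simplifying, T(m+1) = 21·7^m·m + 49·7^m - 4 = 7^(m+1)(3(m+1) + 4) - 4,
which is the closed form with t = m+1.
Hence, by induction on t, the claim holds for every t ≥ 1.

T(t) = 7^t(3t + 4) - 4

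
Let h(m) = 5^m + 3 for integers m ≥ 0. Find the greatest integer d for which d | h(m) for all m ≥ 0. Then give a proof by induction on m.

d = 4

Computing the first values: h(0) = 4 and h(1) = 8; gcd(4, 8) = 4, so d ≤ 4.
We prove 4 | 5^m + 3 for all m ≥ 0 by induction on m.
When m = 0: h(0) = 4 = 4·(1), so 4 | h(0).
Inductive step: suppose the statement holds for some k ≥ 0, i.e. 4 | h(k). Then
h(k+1) = 5^(k+1) + 3 = 5·(5^k + 3) - 12 = 5·h(k) - 12. The first term is divisible by 4 by the inductive hypothesis, and -12 is divisible by 4. Hence 4 | h(k+1).
By induction, the statement is established for all m ≥ 0.
Therefore the largest such d is 4.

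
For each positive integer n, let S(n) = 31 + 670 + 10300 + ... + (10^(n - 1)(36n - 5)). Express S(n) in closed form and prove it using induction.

S(n) = 10^n(4n - 1) + 1

We claim S(n) = 10^n(4n - 1) + 1 for all n ≥ 1.
Base case (n = 1): S(1) = 31, and the closed form gives 31. They agree.
Inductive step: assume the claim holds for n = k, so S(k) = 10^k(4k - 1) + 1.
Then S(k+1) = S(k) + (10^k(36k + 31)) = (10^k(4k - 1) + 1) + (10^k(36k + 31)).
Simplifying, S(k+1) = 40·10^k·k + 30·10^k + 1 = 10^(k+1)(4(k+1) - 1) + 1,
which is the closed form with n = k+1.
By the principle of mathematical induction, the result holds for all n ≥ 1.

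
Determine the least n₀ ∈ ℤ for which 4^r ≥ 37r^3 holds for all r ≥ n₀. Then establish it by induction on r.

n₀ = 7

At r = 6: 4096 < 7992, so the inequality fails and n₀ ≥ 7. We prove 4^r ≥ 37r^3 for all r ≥ 7.
Base case (r = 7): 4^r = 16384 and 37r^3 = 12691, so 16384 ≥ 12691.
Inductive step: assume the claim holds for r = p, so 4^p ≥ 37p^3.
Then 4^(p + 1) = 4·(4^p) ≥ 4·(37p^3).
Also, for p ≥ 7 we have 4·(37p^3) ≥ 37(p+1)^3, since 4 ≥ (1 + 1/p)^3 for all p ≥ 7.
Combining, 4^(p + 1) ≥ 37(p+1)^3.
Hence, by induction on r, the claim holds for every r ≥ 7.
Hence the smallest such n₀ is 7.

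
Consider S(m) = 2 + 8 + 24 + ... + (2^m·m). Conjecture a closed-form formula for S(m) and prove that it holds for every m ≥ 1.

S(m) = 2·2^m(m - 1) + 2

We claim S(m) = 2·2^m(m - 1) + 2 for all m ≥ 1.
For the base case m = 1: S(1) = 2, and the closed form gives 2. They agree.
For the inductive step, assume it holds for an arbitrary i ≥ 1, so S(i) = 2·2^i(i - 1) + 2.
Then S(i+1) = S(i) + (2^(i + 1)(i + 1)) = (2·2^i(i - 1) + 2) + (2^(i + 1)(i + 1)).
Simplifying, S(i+1) = 4·2^i·i + 2 = 2·2^(i+1)((i+1) - 1) + 2,
which is the closed form with m = i+1.
By induction, the statement is established for all m ≥ 1.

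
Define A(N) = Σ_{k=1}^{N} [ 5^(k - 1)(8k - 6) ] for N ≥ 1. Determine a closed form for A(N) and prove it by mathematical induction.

A(N) = 2·5^N(N - 1) + 2

We claim A(N) = 2·5^N(N - 1) + 2 for all N ≥ 1.
When N = 1: A(1) = 2, and the closed form gives 2. They agree.
Inductive step: suppose the statement holds for some k ≥ 1, so A(k) = 2·5^k(k - 1) + 2.
Then A(k+1) = A(k) + (5^k(8k + 2)) = (2·5^k(k - 1) + 2) + (5^k(8k + 2)).
Simplifying, A(k+1) = 10·5^k·k + 2 = 2·5^(k+1)((k+1) - 1) + 2,
which is the closed form with N = k+1.
By induction, the statement is established for all N ≥ 1.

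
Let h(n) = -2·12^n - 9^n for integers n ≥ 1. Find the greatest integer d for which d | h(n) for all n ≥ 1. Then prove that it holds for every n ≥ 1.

Computing the first values: h(1) = -33 and h(2) = -369; gcd(-33, -369) = 3, so d ≤ 3.
We prove 3 | -2·12^n - 9^n for all n ≥ 1 by induction on n.
When n = 1: h(1) = -33 = 3·(-11), so 3 | h(1).
For the inductive step, assume it holds for an arbitrary k ≥ 1, i.e. 3 | h(k). Then
h(k+1) − 12·h(k) = (-2·12^(k+1) - 9^(k+1)) − 12·(-2·12^k - 9^k) = (-1)·9^k·(9 − 12) = (3)·9^k. Since 3 | h(k) by the inductive hypothesis, 3 | 12·h(k); and 3 | 3 since 3 = 3·1. Therefore 3 | h(k+1).
Hence, by induction on n, the claim holds for every n ≥ 1.
Therefore the largest such d is 3.

d = 3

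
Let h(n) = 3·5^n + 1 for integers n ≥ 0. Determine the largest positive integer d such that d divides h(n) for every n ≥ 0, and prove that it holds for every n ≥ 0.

d = 4

Computing the first values: h(0) = 4 and h(1) = 16; gcd(4, 16) = 4, so d ≤ 4.
We prove 4 | 3·5^n + 1 for all n ≥ 0 by induction on n.
Base step (n = 0): h(0) = 4 = 4·(1), so 4 | h(0).
Suppose the result is true for n = j, i.e. 4 | h(j). Then
h(j+1) = 3·5^(j+1) + 1 = 5·(3·5^j + 1) - 4 = 5·h(j) - 4. The first term is divisible by 4 by the inductive hypothesis, and -4 is divisible by 4. Hence 4 | h(j+1).
Hence, by induction on n, the claim holds for every n ≥ 0.
Therefore the largest such d is 4.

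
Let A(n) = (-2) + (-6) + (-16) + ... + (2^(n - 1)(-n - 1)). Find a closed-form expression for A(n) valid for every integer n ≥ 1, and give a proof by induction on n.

A(n) = -2^n·n

We claim A(n) = -2^n·n for all n ≥ 1.
For the base case n = 1: A(1) = -2, and the closed form gives -2. They agree.
For the inductive step, assume it holds for an arbitrary m ≥ 1, so A(m) = -2^m·m.
Then A(m+1) = A(m) + (2^m(-m - 2)) = (-2^m·m) + (2^m(-m - 2)).
Simplifying, A(m+1) = 2^(m + 1)(-m - 1) = -2^(m+1)·(m+1),
which is the closed form with n = m+1.
This completes the induction.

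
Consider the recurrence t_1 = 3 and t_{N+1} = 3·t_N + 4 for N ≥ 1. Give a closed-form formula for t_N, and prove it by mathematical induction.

t_N = 5·3^(N - 1) - 2

Computing the first terms: t_1 = 3, t_2 = 13, t_3 = 43. This suggests t_N = 5·3^(N - 1) - 2.
For the base case N = 1: the formula gives 3 = 3 = t_1.
Inductive step: assume the claim holds for N = p, so t_p = 5·3^(p - 1) - 2.
Then t_{p+1} = 3·t_p + 4 = 3·(5·3^(p - 1) - 2) + 4 = 5·3^p - 2 = 5·3^((p+1) - 1) - 2,
which is the claimed formula at N = p+1.
By the principle of mathematical induction, the result holds for all N ≥ 1.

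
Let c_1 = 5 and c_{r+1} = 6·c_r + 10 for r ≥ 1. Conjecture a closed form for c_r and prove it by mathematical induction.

c_r = 7·6^(r - 1) - 2

Computing the first terms: c_1 = 5, c_2 = 40, c_3 = 250. This suggests c_r = 7·6^(r - 1) - 2.
When r = 1: the formula gives 5 = 5 = c_1.
Inductive step: suppose the statement holds for some p ≥ 1, so c_p = 7·6^(p - 1) - 2.
Then c_{p+1} = 6·c_p + 10 = 6·(7·6^(p - 1) - 2) + 10 = 7·6^p - 2 = 7·6^((p+1) - 1) - 2,
which is the claimed formula at r = p+1.
Hence, by induction on r, the claim holds for every r ≥ 1.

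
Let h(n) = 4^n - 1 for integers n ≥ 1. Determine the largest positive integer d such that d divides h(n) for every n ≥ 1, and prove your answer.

Computing the first values: h(1) = 3 and h(2) = 15; gcd(3, 15) = 3, so d ≤ 3.
We prove 3 | 4^n - 1 for all n ≥ 1 by induction on n.
For the base case n = 1: h(1) = 3 = 3·(1), so 3 | h(1).
Inductive step: suppose the statement holds for some m ≥ 1, i.e. 3 | h(m). Then
4^{m+1} − 1^{m+1} = 4·4^m − 1·1^m = 4·(4^m − 1^m) + (3)·1^m. The first term is divisible by 3 by the inductive hypothesis, and the second term (3)·1^m is divisible by 3 since 3 | 3. Hence 3 | h(m+1).
Hence, by induction on n, the claim holds for every n ≥ 1.
Therefore the largest such d is 3.

d = 3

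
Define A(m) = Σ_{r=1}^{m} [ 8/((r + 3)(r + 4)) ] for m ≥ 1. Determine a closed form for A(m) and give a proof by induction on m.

We claim A(m) = 2m/(m + 4) for all m ≥ 1.
Base step (m = 1): A(1) = 2/5, and the closed form gives 2/5. They agree.
Inductive step: suppose the statement holds for some r ≥ 1, so A(r) = 2r/(r + 4).
Then A(r+1) = A(r) + (8/((r + 4)(r + 5))) = (2r/(r + 4)) + (8/((r + 4)(r + 5))).
Simplifying, A(r+1) = 2(r + 1)/(r + 5) = 2(r+1)/((r+1) + 4),
which is the closed form with m = r+1.
Hence, by induction on m, the claim holds for every m ≥ 1.

A(m) = 2m/(m + 4)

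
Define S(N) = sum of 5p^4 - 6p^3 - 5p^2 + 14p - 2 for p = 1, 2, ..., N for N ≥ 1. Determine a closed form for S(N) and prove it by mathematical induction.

S(N) = N(N^4 + N^3 - 3N^2 + 3N + 4)

We claim S(N) = N(N^4 + N^3 - 3N^2 + 3N + 4) for all N ≥ 1.
When N = 1: S(1) = 6, and the closed form gives 6. They agree.
Suppose the result is true for N = p, so S(p) = p(p^4 + p^3 - 3p^2 + 3p + 4).
Then S(p+1) = S(p) + (5p^4 + 14p^3 + 7p^2 + 6p + 6) = (p(p^4 + p^3 - 3p^2 + 3p + 4)) + (5p^4 + 14p^3 + 7p^2 + 6p + 6).
Simplifying, S(p+1) = (p + 1)(p^4 + 5p^3 + 6p^2 + 4p + 6) = (p+1)((p+1)^4 + (p+1)^3 - 3(p+1)^2 + 3(p+1) + 4),
which is the closed form with N = p+1.
This completes the induction.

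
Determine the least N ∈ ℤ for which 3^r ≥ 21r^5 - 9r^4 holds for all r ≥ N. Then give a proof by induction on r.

At r = 15: 14348907 < 15491250, so the inequality fails and N ≥ 16. We prove 3^r ≥ 21r^5 - 9r^4 for all r ≥ 16.
For the base case r = 16: 3^r = 43046721 and 21r^5 - 9r^4 = 21430272, so 43046721 ≥ 21430272.
Inductive step: suppose the statement holds for some p ≥ 16, so 3^p ≥ 21p^5 - 9p^4.
Then 3^(p + 1) = 3·(3^p) ≥ 3·(21p^5 - 9p^4).
Also, for p ≥ 16 we have 3·(21p^5 - 9p^4) ≥ 21(p+1)^5 - 9(p+1)^4, since 3·(21p^5 - 9p^4) − (21(p+1)^5 - 9(p+1)^4) = 42p^5 - 123p^4 - 174p^3 - 156p^2 - 69p - 12, which is nonnegative for all p ≥ 16.
Combining, 3^(p + 1) ≥ 21(p+1)^5 - 9(p+1)^4.
By the principle of mathematical induction, the result holds for all r ≥ 16.
Hence the smallest such N is 16.

N = 16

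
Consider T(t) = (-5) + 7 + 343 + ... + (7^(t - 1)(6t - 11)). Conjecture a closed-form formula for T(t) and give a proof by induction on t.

T(t) = 7^t(t - 2) + 2

We claim T(t) = 7^t(t - 2) + 2 for all t ≥ 1.
Base case (t = 1): T(1) = -5, and the closed form gives -5. They agree.
For the inductive step, assume it holds for an arbitrary p ≥ 1, so T(p) = 7^p(p - 2) + 2.
Then T(p+1) = T(p) + (7^p(6p - 5)) = (7^p(p - 2) + 2) + (7^p(6p - 5)).
Simplifying, T(p+1) = 7^(p + 1)p - 7^(p + 1) + 2 = 7^(p+1)((p+1) - 2) + 2,
which is the closed form with t = p+1.
By induction, the statement is established for all t ≥ 1.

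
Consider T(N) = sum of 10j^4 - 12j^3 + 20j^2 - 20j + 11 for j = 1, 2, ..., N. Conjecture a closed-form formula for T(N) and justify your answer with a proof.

T(N) = N(2N^4 + 2N^3 + 4N^2 - 3N + 4)

We claim T(N) = N(2N^4 + 2N^3 + 4N^2 - 3N + 4) for all N ≥ 1.
When N = 1: T(1) = 9, and the closed form gives 9. They agree.
Suppose the result is true for N = j, so T(j) = j(2j^4 + 2j^3 + 4j^2 - 3j + 4).
Then T(j+1) = T(j) + (10j^4 + 28j^3 + 44j^2 + 24j + 9) = (j(2j^4 + 2j^3 + 4j^2 - 3j + 4)) + (10j^4 + 28j^3 + 44j^2 + 24j + 9).
Simplifying, T(j+1) = (j + 1)(2j^4 + 10j^3 + 22j^2 + 19j + 9) = (j+1)(2(j+1)^4 + 2(j+1)^3 + 4(j+1)^2 - 3(j+1) + 4),
which is the closed form with N = j+1.
This completes the induction.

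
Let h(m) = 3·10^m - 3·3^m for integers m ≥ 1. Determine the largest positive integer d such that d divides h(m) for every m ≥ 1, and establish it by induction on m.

Computing the first values: h(1) = 21 and h(2) = 273; gcd(21, 273) = 21, so d ≤ 21.
We prove 21 | 3·10^m - 3·3^m for all m ≥ 1 by induction on m.
When m = 1: h(1) = 21 = 21·(1), so 21 | h(1).
Inductive step: suppose the statement holds for some i ≥ 1, i.e. 21 | h(i). Then
h(i+1) − 10·h(i) = (3·10^(i+1) - 3·3^(i+1)) − 10·(3·10^i - 3·3^i) = (-3)·3^i·(3 − 10) = (21)·3^i. Since 21 | h(i) by the inductive hypothesis, 21 | 10·h(i); and 21 | 21 since 21 = 21·1. Therefore 21 | h(i+1).
By the principle of mathematical induction, the result holds for all m ≥ 1.
Therefore the largest such d is 21.

d = 21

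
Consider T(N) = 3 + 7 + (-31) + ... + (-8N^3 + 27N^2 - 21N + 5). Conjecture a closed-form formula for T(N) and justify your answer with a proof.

T(N) = -N(2N + 1)(N^2 - 3N + 1)

We claim T(N) = -N(2N + 1)(N^2 - 3N + 1) for all N ≥ 1.
When N = 1: T(1) = 3, and the closed form gives 3. They agree.
Inductive step: suppose the statement holds for some m ≥ 1, so T(m) = m(-2m^3 + 5m^2 + m - 1).
Then T(m+1) = T(m) + (-8m^3 + 3m^2 + 9m + 3) = (m(-2m^3 + 5m^2 + m - 1)) + (-8m^3 + 3m^2 + 9m + 3).
Simplifying, T(m+1) = -(m + 1)(2m + 3)(m^2 - m - 1) = -(m+1)(2(m+1) + 1)((m+1)^2 - 3(m+1) + 1),
which is the closed form with N = m+1.
This completes the induction.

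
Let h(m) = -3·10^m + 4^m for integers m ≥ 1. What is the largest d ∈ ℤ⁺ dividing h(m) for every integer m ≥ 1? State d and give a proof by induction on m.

d = 2

Computing the first values: h(1) = -26 and h(2) = -284; gcd(-26, -284) = 2, so d ≤ 2.
We prove 2 | -3·10^m + 4^m for all m ≥ 1 by induction on m.
When m = 1: h(1) = -26 = 2·(-13), so 2 | h(1).
Inductive step: suppose the statement holds for some r ≥ 1, i.e. 2 | h(r). Then
h(r+1) − 10·h(r) = (-3·10^(r+1) + 4^(r+1)) − 10·(-3·10^r + 4^r) = (1)·4^r·(4 − 10) = (-6)·4^r. Since 2 | h(r) by the inductive hypothesis, 2 | 10·h(r); and 2 | -6 since -6 = 2·-3. Therefore 2 | h(r+1).
Hence, by induction on m, the claim holds for every m ≥ 1.
Therefore the largest such d is 2.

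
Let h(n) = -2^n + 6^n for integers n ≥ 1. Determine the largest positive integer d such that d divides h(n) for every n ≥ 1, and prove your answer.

d = 4

Computing the first values: h(1) = 4 and h(2) = 32; gcd(4, 32) = 4, so d ≤ 4.
We prove 4 | -2^n + 6^n for all n ≥ 1 by induction on n.
Base step (n = 1): h(1) = 4 = 4·(1), so 4 | h(1).
Inductive step: assume the claim holds for n = r, i.e. 4 | h(r). Then
6^{r+1} − 2^{r+1} = 6·6^r − 2·2^r = 6·(6^r − 2^r) + (4)·2^r. The first term is divisible by 4 by the inductive hypothesis, and the second term (4)·2^r is divisible by 4 since 4 | 4. Hence 4 | h(r+1).
Hence, by induction on n, the claim holds for every n ≥ 1.
Therefore the largest such d is 4.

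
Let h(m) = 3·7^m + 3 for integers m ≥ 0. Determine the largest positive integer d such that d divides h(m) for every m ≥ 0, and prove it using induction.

d = 6

Computing the first values: h(0) = 6 and h(1) = 24; gcd(6, 24) = 6, so d ≤ 6.
We prove 6 | 3·7^m + 3 for all m ≥ 0 by induction on m.
For the base case m = 0: h(0) = 6 = 6·(1), so 6 | h(0).
Inductive step: assume the claim holds for m = k, i.e. 6 | h(k). Then
h(k+1) = 3·7^(k+1) + 3 = 7·(3·7^k + 3) - 18 = 7·h(k) - 18. The first term is divisible by 6 by the inductive hypothesis, and -18 is divisible by 6. Hence 6 | h(k+1).
Hence, by induction on m, the claim holds for every m ≥ 0.
Therefore the largest such d is 6.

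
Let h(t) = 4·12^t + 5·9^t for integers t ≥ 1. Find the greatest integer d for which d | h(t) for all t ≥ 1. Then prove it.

d = 3

Computing the first values: h(1) = 93 and h(2) = 981; gcd(93, 981) = 3, so d ≤ 3.
We prove 3 | 4·12^t + 5·9^t for all t ≥ 1 by induction on t.
For the base case t = 1: h(1) = 93 = 3·(31), so 3 | h(1).
Suppose the result is true for t = p, i.e. 3 | h(p). Then
h(p+1) − 12·h(p) = (4·12^(p+1) + 5·9^(p+1)) − 12·(4·12^p + 5·9^p) = (5)·9^p·(9 − 12) = (-15)·9^p. Since 3 | h(p) by the inductive hypothesis, 3 | 12·h(p); and 3 | -15 since -15 = 3·-5. Therefore 3 | h(p+1).
This completes the induction.
Therefore the largest such d is 3.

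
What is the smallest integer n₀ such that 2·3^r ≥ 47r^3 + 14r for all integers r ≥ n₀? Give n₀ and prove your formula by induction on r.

At r = 8: 13122 < 24176, so the inequality fails and n₀ ≥ 9. We prove 2·3^r ≥ 47r^3 + 14r for all r ≥ 9.
When r = 9: 2·3^r = 39366 and 47r^3 + 14r = 34389, so 39366 ≥ 34389.
Inductive step: assume the claim holds for r = m, so 2·3^m ≥ 47m^3 + 14m.
Then 2·3^(m + 1) = 3·(2·3^m) ≥ 3·(47m^3 + 14m).
Also, for m ≥ 9 we have 3·(47m^3 + 14m) ≥ 47(m+1)^3 + 14(m+1), since 3·(47m^3 + 14m) − (47(m+1)^3 + 14(m+1)) = 94m^3 - 141m^2 - 113m - 61, which is nonnegative for all m ≥ 9.
Combining, 2·3^(m + 1) ≥ 47(m+1)^3 + 14(m+1).
By the principle of mathematical induction, the result holds for all r ≥ 9.
Hence the smallest such n₀ is 9.

n₀ = 9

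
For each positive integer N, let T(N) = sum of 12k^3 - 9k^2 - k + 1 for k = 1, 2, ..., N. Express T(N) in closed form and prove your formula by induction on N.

We claim T(N) = N(3N^3 + 3N^2 - 2N - 1) for all N ≥ 1.
When N = 1: T(1) = 3, and the closed form gives 3. They agree.
Inductive step: assume the claim holds for N = k, so T(k) = k(3k^3 + 3k^2 - 2k - 1).
Then T(k+1) = T(k) + (-k + 12(k + 1)^3 - 9(k + 1)^2) = (k(3k^3 + 3k^2 - 2k - 1)) + (-k + 12(k + 1)^3 - 9(k + 1)^2).
Simplifying, T(k+1) = (k + 1)(3k^3 + 12k^2 + 13k + 3) = (k+1)(3(k+1)^3 + 3(k+1)^2 - 2(k+1) - 1),
which is the closed form with N = k+1.
By induction, the statement is established for all N ≥ 1.

T(N) = N(3N^3 + 3N^2 - 2N - 1)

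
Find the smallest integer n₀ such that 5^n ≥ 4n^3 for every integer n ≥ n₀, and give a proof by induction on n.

n₀ = 3

At n = 2: 25 < 32, so the inequality fails and n₀ ≥ 3. We prove 5^n ≥ 4n^3 for all n ≥ 3.
When n = 3: 5^n = 125 and 4n^3 = 108, so 125 ≥ 108.
For the inductive step, assume it holds for an arbitrary i ≥ 3, so 5^i ≥ 4i^3.
Then 5^(i + 1) = 5·(5^i) ≥ 5·(4i^3).
Also, for i ≥ 3 we have 5·(4i^3) ≥ 4(i+1)^3, since 5 ≥ (1 + 1/i)^3 for all i ≥ 3.
Combining, 5^(i + 1) ≥ 4(i+1)^3.
Hence, by induction on n, the claim holds for every n ≥ 3.
Hence the smallest such n₀ is 3.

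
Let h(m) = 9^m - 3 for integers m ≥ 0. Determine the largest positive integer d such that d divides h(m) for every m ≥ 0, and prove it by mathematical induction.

d = 2

Computing the first values: h(0) = -2 and h(1) = 6; gcd(-2, 6) = 2, so d ≤ 2.
We prove 2 | 9^m - 3 for all m ≥ 0 by induction on m.
When m = 0: h(0) = -2 = 2·(-1), so 2 | h(0).
Suppose the result is true for m = r, i.e. 2 | h(r). Then
h(r+1) = 9^(r+1) - 3 = 9·(9^r - 3) + 24 = 9·h(r) + 24. The first term is divisible by 2 by the inductive hypothesis, and 24 is divisible by 2. Hence 2 | h(r+1).
By the principle of mathematical induction, the result holds for all m ≥ 0.
Therefore the largest such d is 2.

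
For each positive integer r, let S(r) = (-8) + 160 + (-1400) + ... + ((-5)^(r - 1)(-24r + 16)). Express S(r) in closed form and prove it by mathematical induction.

S(r) = 2(-5)^r(2r - 1) + 2

We claim S(r) = 2(-5)^r(2r - 1) + 2 for all r ≥ 1.
Base case (r = 1): S(1) = -8, and the closed form gives -8. They agree.
Inductive step: suppose the statement holds for some m ≥ 1, so S(m) = 2(-5)^m(2m - 1) + 2.
Then S(m+1) = S(m) + ((-5)^m(-24m - 8)) = (2(-5)^m(2m - 1) + 2) + ((-5)^m(-24m - 8)).
Simplifying, S(m+1) = -20(-5)^m·m - 10(-5)^m + 2 = 2(-5)^(m+1)(2(m+1) - 1) + 2,
which is the closed form with r = m+1.
Hence, by induction on r, the claim holds for every r ≥ 1.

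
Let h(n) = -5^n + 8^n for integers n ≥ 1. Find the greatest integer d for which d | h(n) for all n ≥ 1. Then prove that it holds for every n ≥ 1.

d = 3

Computing the first values: h(1) = 3 and h(2) = 39; gcd(3, 39) = 3, so d ≤ 3.
We prove 3 | -5^n + 8^n for all n ≥ 1 by induction on n.
When n = 1: h(1) = 3 = 3·(1), so 3 | h(1).
For the inductive step, assume it holds for an arbitrary m ≥ 1, i.e. 3 | h(m). Then
8^{m+1} − 5^{m+1} = 8·8^m − 5·5^m = 8·(8^m − 5^m) + (3)·5^m. The first term is divisible by 3 by the inductive hypothesis, and the second term (3)·5^m is divisible by 3 since 3 | 3. Hence 3 | h(m+1).
By induction, the statement is established for all n ≥ 1.
Therefore the largest such d is 3.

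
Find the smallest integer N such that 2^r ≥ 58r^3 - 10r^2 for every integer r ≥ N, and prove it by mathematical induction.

At r = 18: 262144 < 335016, so the inequality fails and N ≥ 19. We prove 2^r ≥ 58r^3 - 10r^2 for all r ≥ 19.
When r = 19: 2^r = 524288 and 58r^3 - 10r^2 = 394212, so 524288 ≥ 394212.
Inductive step: suppose the statement holds for some m ≥ 19, so 2^m ≥ 58m^3 - 10m^2.
Then 2^(m + 1) = 2·(2^m) ≥ 2·(58m^3 - 10m^2).
Also, for m ≥ 19 we have 2·(58m^3 - 10m^2) ≥ 58(m+1)^3 - 10(m+1)^2, since 2·(58m^3 - 10m^2) − (58(m+1)^3 - 10(m+1)^2) = 58m^3 - 184m^2 - 154m - 48, which is nonnegative for all m ≥ 19.
Combining, 2^(m + 1) ≥ 58(m+1)^3 - 10(m+1)^2.
Hence, by induction on r, the claim holds for every r ≥ 19.
Hence the smallest such N is 19.

N = 19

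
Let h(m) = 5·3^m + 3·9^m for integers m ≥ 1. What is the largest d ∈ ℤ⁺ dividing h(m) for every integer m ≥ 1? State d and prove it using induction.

Computing the first values: h(1) = 42 and h(2) = 288; gcd(42, 288) = 6, so d ≤ 6.
We prove 6 | 5·3^m + 3·9^m for all m ≥ 1 by induction on m.
Base step (m = 1): h(1) = 42 = 6·(7), so 6 | h(1).
Suppose the result is true for m = j, i.e. 6 | h(j). Then
h(j+1) − 9·h(j) = (5·3^(j+1) + 3·9^(j+1)) − 9·(5·3^j + 3·9^j) = (5)·3^j·(3 − 9) = (-30)·3^j. Since 6 | h(j) by the inductive hypothesis, 6 | 9·h(j); and 6 | -30 since -30 = 6·-5. Therefore 6 | h(j+1).
By the principle of mathematical induction, the result holds for all m ≥ 1.
Therefore the largest such d is 6.

d = 6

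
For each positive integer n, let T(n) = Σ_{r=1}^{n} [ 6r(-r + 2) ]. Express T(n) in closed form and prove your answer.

T(n) = -n(n + 1)(2n - 5)

We claim T(n) = -n(n + 1)(2n - 5) for all n ≥ 1.
Base case (n = 1): T(1) = 6, and the closed form gives 6. They agree.
For the inductive step, assume it holds for an arbitrary r ≥ 1, so T(r) = r(-2r^2 + 3r + 5).
Then T(r+1) = T(r) + (-6r^2 + 6) = (r(-2r^2 + 3r + 5)) + (-6r^2 + 6).
Simplifying, T(r+1) = -(r + 1)(r + 2)(2r - 3) = -(r+1)((r+1) + 1)(2(r+1) - 5),
which is the closed form with n = r+1.
This completes the induction.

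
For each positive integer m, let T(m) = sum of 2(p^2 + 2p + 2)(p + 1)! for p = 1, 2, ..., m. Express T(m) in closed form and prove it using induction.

T(m) = (2m + 2)(m + 2)! - 4

We claim T(m) = (2m + 2)(m + 2)! - 4 for all m ≥ 1.
When m = 1: T(1) = 20, and the closed form gives 20. They agree.
Suppose the result is true for m = p, so T(p) = (2p + 2)(p + 2)! - 4.
Then T(p+1) = T(p) + (2(p^2 + 4p + 5)(p + 2)!) = ((2p + 2)(p + 2)! - 4) + (2(p^2 + 4p + 5)(p + 2)!).
Simplifying, T(p+1) = (2(p+1) + 2)((p+1) + 2)! - 4,
which is the closed form with m = p+1.
By the principle of mathematical induction, the result holds for all m ≥ 1.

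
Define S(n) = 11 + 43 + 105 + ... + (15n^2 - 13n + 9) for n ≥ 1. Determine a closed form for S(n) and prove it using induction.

We claim S(n) = n(5n^2 + n + 5) for all n ≥ 1.
For the base case n = 1: S(1) = 11, and the closed form gives 11. They agree.
Suppose the result is true for n = p, so S(p) = p(5p^2 + p + 5).
Then S(p+1) = S(p) + (15p^2 + 17p + 11) = (p(5p^2 + p + 5)) + (15p^2 + 17p + 11).
Simplifying, S(p+1) = (p + 1)(5p^2 + 11p + 11) = (p+1)(5(p+1)^2 + (p+1) + 5),
which is the closed form with n = p+1.
By the principle of mathematical induction, the result holds for all n ≥ 1.

S(n) = n(5n^2 + n + 5)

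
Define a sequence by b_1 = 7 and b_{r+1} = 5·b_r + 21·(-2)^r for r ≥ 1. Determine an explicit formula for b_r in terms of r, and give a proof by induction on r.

b_r = -3(-2)^r + 5^(r - 1)

Computing the first terms: b_1 = 7, b_2 = -7, b_3 = 49. This suggests b_r = -3(-2)^r + 5^(r - 1).
For the base case r = 1: the formula gives 7 = 7 = b_1.
Inductive step: suppose the statement holds for some p ≥ 1, so b_p = -3(-2)^p + 5^(p - 1).
Then b_{p+1} = 5·b_p + 21·(-2)^p = 5·(-3(-2)^p + 5^(p - 1)) + 21·(-2)^p = -3(-2)^(p + 1) + 5^p = -3(-2)^(p+1) + 5^((p+1) - 1),
which is the claimed formula at r = p+1.
This completes the induction.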